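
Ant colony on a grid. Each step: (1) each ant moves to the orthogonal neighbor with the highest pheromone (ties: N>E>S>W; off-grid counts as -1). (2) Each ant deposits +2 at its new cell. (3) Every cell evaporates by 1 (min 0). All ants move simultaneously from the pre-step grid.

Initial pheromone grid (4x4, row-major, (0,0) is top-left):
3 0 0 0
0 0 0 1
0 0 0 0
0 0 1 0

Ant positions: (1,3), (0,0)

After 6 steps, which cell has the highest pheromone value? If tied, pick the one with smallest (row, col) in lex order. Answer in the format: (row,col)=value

Step 1: ant0:(1,3)->N->(0,3) | ant1:(0,0)->E->(0,1)
  grid max=2 at (0,0)
Step 2: ant0:(0,3)->S->(1,3) | ant1:(0,1)->W->(0,0)
  grid max=3 at (0,0)
Step 3: ant0:(1,3)->N->(0,3) | ant1:(0,0)->E->(0,1)
  grid max=2 at (0,0)
Step 4: ant0:(0,3)->S->(1,3) | ant1:(0,1)->W->(0,0)
  grid max=3 at (0,0)
Step 5: ant0:(1,3)->N->(0,3) | ant1:(0,0)->E->(0,1)
  grid max=2 at (0,0)
Step 6: ant0:(0,3)->S->(1,3) | ant1:(0,1)->W->(0,0)
  grid max=3 at (0,0)
Final grid:
  3 0 0 0
  0 0 0 1
  0 0 0 0
  0 0 0 0
Max pheromone 3 at (0,0)

Answer: (0,0)=3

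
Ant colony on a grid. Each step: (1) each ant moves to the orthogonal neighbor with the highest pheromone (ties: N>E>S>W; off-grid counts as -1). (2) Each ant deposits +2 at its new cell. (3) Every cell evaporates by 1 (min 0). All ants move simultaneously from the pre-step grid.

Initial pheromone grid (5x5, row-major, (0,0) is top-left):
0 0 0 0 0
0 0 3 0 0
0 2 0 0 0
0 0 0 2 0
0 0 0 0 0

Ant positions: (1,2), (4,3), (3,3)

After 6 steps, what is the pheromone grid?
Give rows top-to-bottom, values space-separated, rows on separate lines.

After step 1: ants at (0,2),(3,3),(2,3)
  0 0 1 0 0
  0 0 2 0 0
  0 1 0 1 0
  0 0 0 3 0
  0 0 0 0 0
After step 2: ants at (1,2),(2,3),(3,3)
  0 0 0 0 0
  0 0 3 0 0
  0 0 0 2 0
  0 0 0 4 0
  0 0 0 0 0
After step 3: ants at (0,2),(3,3),(2,3)
  0 0 1 0 0
  0 0 2 0 0
  0 0 0 3 0
  0 0 0 5 0
  0 0 0 0 0
After step 4: ants at (1,2),(2,3),(3,3)
  0 0 0 0 0
  0 0 3 0 0
  0 0 0 4 0
  0 0 0 6 0
  0 0 0 0 0
After step 5: ants at (0,2),(3,3),(2,3)
  0 0 1 0 0
  0 0 2 0 0
  0 0 0 5 0
  0 0 0 7 0
  0 0 0 0 0
After step 6: ants at (1,2),(2,3),(3,3)
  0 0 0 0 0
  0 0 3 0 0
  0 0 0 6 0
  0 0 0 8 0
  0 0 0 0 0

0 0 0 0 0
0 0 3 0 0
0 0 0 6 0
0 0 0 8 0
0 0 0 0 0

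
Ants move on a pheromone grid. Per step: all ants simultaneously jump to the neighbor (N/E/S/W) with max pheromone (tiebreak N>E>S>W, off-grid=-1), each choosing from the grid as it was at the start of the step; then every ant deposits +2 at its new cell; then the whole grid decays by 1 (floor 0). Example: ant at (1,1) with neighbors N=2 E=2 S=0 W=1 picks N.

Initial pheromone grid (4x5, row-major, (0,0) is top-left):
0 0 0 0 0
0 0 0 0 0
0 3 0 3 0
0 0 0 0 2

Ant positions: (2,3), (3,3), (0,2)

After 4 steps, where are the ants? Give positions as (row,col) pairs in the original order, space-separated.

Step 1: ant0:(2,3)->N->(1,3) | ant1:(3,3)->N->(2,3) | ant2:(0,2)->E->(0,3)
  grid max=4 at (2,3)
Step 2: ant0:(1,3)->S->(2,3) | ant1:(2,3)->N->(1,3) | ant2:(0,3)->S->(1,3)
  grid max=5 at (2,3)
Step 3: ant0:(2,3)->N->(1,3) | ant1:(1,3)->S->(2,3) | ant2:(1,3)->S->(2,3)
  grid max=8 at (2,3)
Step 4: ant0:(1,3)->S->(2,3) | ant1:(2,3)->N->(1,3) | ant2:(2,3)->N->(1,3)
  grid max=9 at (2,3)

(2,3) (1,3) (1,3)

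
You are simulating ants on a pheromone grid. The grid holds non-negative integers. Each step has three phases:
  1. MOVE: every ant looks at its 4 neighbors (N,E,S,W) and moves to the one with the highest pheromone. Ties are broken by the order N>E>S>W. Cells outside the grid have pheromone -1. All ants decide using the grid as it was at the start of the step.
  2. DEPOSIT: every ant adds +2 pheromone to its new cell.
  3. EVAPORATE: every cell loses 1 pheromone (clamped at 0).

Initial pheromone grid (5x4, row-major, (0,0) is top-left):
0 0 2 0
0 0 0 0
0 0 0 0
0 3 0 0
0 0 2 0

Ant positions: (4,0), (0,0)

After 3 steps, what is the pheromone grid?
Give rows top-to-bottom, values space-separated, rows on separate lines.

After step 1: ants at (3,0),(0,1)
  0 1 1 0
  0 0 0 0
  0 0 0 0
  1 2 0 0
  0 0 1 0
After step 2: ants at (3,1),(0,2)
  0 0 2 0
  0 0 0 0
  0 0 0 0
  0 3 0 0
  0 0 0 0
After step 3: ants at (2,1),(0,3)
  0 0 1 1
  0 0 0 0
  0 1 0 0
  0 2 0 0
  0 0 0 0

0 0 1 1
0 0 0 0
0 1 0 0
0 2 0 0
0 0 0 0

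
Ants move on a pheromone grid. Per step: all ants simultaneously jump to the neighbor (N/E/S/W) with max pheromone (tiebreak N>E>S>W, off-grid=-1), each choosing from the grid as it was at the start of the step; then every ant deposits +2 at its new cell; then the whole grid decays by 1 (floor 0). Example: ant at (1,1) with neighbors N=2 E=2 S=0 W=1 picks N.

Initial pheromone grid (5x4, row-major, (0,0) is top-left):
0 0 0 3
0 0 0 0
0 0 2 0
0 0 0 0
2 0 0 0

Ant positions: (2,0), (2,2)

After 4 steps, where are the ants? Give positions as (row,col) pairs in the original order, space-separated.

Step 1: ant0:(2,0)->N->(1,0) | ant1:(2,2)->N->(1,2)
  grid max=2 at (0,3)
Step 2: ant0:(1,0)->N->(0,0) | ant1:(1,2)->S->(2,2)
  grid max=2 at (2,2)
Step 3: ant0:(0,0)->E->(0,1) | ant1:(2,2)->N->(1,2)
  grid max=1 at (0,1)
Step 4: ant0:(0,1)->E->(0,2) | ant1:(1,2)->S->(2,2)
  grid max=2 at (2,2)

(0,2) (2,2)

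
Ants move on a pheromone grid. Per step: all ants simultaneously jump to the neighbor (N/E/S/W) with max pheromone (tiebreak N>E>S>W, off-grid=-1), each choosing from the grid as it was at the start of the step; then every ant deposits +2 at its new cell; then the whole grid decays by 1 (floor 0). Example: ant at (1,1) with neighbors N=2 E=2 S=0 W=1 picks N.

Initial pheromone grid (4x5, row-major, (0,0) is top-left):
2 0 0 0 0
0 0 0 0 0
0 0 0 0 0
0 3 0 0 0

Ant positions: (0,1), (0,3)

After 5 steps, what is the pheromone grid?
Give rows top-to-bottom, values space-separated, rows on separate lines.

After step 1: ants at (0,0),(0,4)
  3 0 0 0 1
  0 0 0 0 0
  0 0 0 0 0
  0 2 0 0 0
After step 2: ants at (0,1),(1,4)
  2 1 0 0 0
  0 0 0 0 1
  0 0 0 0 0
  0 1 0 0 0
After step 3: ants at (0,0),(0,4)
  3 0 0 0 1
  0 0 0 0 0
  0 0 0 0 0
  0 0 0 0 0
After step 4: ants at (0,1),(1,4)
  2 1 0 0 0
  0 0 0 0 1
  0 0 0 0 0
  0 0 0 0 0
After step 5: ants at (0,0),(0,4)
  3 0 0 0 1
  0 0 0 0 0
  0 0 0 0 0
  0 0 0 0 0

3 0 0 0 1
0 0 0 0 0
0 0 0 0 0
0 0 0 0 0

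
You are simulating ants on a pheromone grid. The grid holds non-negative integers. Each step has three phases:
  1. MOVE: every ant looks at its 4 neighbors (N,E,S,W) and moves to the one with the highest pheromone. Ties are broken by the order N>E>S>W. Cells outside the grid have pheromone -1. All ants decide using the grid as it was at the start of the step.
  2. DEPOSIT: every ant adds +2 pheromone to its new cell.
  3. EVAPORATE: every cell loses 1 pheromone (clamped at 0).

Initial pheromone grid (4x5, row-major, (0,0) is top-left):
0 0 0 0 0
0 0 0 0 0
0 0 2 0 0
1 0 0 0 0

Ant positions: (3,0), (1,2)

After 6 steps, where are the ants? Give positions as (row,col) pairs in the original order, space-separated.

Step 1: ant0:(3,0)->N->(2,0) | ant1:(1,2)->S->(2,2)
  grid max=3 at (2,2)
Step 2: ant0:(2,0)->N->(1,0) | ant1:(2,2)->N->(1,2)
  grid max=2 at (2,2)
Step 3: ant0:(1,0)->N->(0,0) | ant1:(1,2)->S->(2,2)
  grid max=3 at (2,2)
Step 4: ant0:(0,0)->E->(0,1) | ant1:(2,2)->N->(1,2)
  grid max=2 at (2,2)
Step 5: ant0:(0,1)->E->(0,2) | ant1:(1,2)->S->(2,2)
  grid max=3 at (2,2)
Step 6: ant0:(0,2)->E->(0,3) | ant1:(2,2)->N->(1,2)
  grid max=2 at (2,2)

(0,3) (1,2)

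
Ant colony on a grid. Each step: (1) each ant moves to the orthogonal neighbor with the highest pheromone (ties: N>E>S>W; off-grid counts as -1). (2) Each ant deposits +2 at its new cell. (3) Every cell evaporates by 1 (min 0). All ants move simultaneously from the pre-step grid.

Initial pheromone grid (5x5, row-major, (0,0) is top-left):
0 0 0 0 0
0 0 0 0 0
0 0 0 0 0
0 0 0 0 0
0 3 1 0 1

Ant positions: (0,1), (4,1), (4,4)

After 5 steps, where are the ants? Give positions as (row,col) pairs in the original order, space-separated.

Step 1: ant0:(0,1)->E->(0,2) | ant1:(4,1)->E->(4,2) | ant2:(4,4)->N->(3,4)
  grid max=2 at (4,1)
Step 2: ant0:(0,2)->E->(0,3) | ant1:(4,2)->W->(4,1) | ant2:(3,4)->N->(2,4)
  grid max=3 at (4,1)
Step 3: ant0:(0,3)->E->(0,4) | ant1:(4,1)->E->(4,2) | ant2:(2,4)->N->(1,4)
  grid max=2 at (4,1)
Step 4: ant0:(0,4)->S->(1,4) | ant1:(4,2)->W->(4,1) | ant2:(1,4)->N->(0,4)
  grid max=3 at (4,1)
Step 5: ant0:(1,4)->N->(0,4) | ant1:(4,1)->E->(4,2) | ant2:(0,4)->S->(1,4)
  grid max=3 at (0,4)

(0,4) (4,2) (1,4)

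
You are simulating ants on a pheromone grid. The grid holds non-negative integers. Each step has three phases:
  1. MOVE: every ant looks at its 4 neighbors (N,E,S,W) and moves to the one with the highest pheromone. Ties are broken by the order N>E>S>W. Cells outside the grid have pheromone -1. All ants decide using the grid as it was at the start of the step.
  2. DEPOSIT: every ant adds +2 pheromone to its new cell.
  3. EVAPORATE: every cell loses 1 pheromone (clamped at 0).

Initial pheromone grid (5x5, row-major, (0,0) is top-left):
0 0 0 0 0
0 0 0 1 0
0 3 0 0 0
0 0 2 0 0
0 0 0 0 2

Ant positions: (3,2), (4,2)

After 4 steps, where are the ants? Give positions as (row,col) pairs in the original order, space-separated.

Step 1: ant0:(3,2)->N->(2,2) | ant1:(4,2)->N->(3,2)
  grid max=3 at (3,2)
Step 2: ant0:(2,2)->S->(3,2) | ant1:(3,2)->N->(2,2)
  grid max=4 at (3,2)
Step 3: ant0:(3,2)->N->(2,2) | ant1:(2,2)->S->(3,2)
  grid max=5 at (3,2)
Step 4: ant0:(2,2)->S->(3,2) | ant1:(3,2)->N->(2,2)
  grid max=6 at (3,2)

(3,2) (2,2)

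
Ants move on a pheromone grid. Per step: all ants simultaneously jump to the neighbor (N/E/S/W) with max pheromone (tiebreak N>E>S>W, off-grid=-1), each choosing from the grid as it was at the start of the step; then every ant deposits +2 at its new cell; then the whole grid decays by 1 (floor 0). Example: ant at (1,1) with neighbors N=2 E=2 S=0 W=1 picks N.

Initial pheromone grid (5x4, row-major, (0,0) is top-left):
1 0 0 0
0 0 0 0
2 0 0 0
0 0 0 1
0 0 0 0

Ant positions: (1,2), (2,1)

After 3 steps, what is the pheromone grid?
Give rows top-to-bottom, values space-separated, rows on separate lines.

After step 1: ants at (0,2),(2,0)
  0 0 1 0
  0 0 0 0
  3 0 0 0
  0 0 0 0
  0 0 0 0
After step 2: ants at (0,3),(1,0)
  0 0 0 1
  1 0 0 0
  2 0 0 0
  0 0 0 0
  0 0 0 0
After step 3: ants at (1,3),(2,0)
  0 0 0 0
  0 0 0 1
  3 0 0 0
  0 0 0 0
  0 0 0 0

0 0 0 0
0 0 0 1
3 0 0 0
0 0 0 0
0 0 0 0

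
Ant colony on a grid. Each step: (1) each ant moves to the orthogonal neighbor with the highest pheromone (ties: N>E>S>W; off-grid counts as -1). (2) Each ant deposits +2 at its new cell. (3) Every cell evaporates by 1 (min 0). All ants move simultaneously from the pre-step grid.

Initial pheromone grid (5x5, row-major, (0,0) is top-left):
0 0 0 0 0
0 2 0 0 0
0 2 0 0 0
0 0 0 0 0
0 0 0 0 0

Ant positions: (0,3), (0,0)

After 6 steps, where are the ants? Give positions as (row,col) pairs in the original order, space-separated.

Step 1: ant0:(0,3)->E->(0,4) | ant1:(0,0)->E->(0,1)
  grid max=1 at (0,1)
Step 2: ant0:(0,4)->S->(1,4) | ant1:(0,1)->S->(1,1)
  grid max=2 at (1,1)
Step 3: ant0:(1,4)->N->(0,4) | ant1:(1,1)->N->(0,1)
  grid max=1 at (0,1)
Step 4: ant0:(0,4)->S->(1,4) | ant1:(0,1)->S->(1,1)
  grid max=2 at (1,1)
Step 5: ant0:(1,4)->N->(0,4) | ant1:(1,1)->N->(0,1)
  grid max=1 at (0,1)
Step 6: ant0:(0,4)->S->(1,4) | ant1:(0,1)->S->(1,1)
  grid max=2 at (1,1)

(1,4) (1,1)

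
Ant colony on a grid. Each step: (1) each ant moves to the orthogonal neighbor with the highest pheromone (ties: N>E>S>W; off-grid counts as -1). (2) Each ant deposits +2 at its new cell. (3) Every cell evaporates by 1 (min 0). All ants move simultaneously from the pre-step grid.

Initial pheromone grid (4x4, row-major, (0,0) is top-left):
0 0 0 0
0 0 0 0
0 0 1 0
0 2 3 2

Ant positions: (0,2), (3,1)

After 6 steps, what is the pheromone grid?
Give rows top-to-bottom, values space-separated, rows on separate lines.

After step 1: ants at (0,3),(3,2)
  0 0 0 1
  0 0 0 0
  0 0 0 0
  0 1 4 1
After step 2: ants at (1,3),(3,3)
  0 0 0 0
  0 0 0 1
  0 0 0 0
  0 0 3 2
After step 3: ants at (0,3),(3,2)
  0 0 0 1
  0 0 0 0
  0 0 0 0
  0 0 4 1
After step 4: ants at (1,3),(3,3)
  0 0 0 0
  0 0 0 1
  0 0 0 0
  0 0 3 2
After step 5: ants at (0,3),(3,2)
  0 0 0 1
  0 0 0 0
  0 0 0 0
  0 0 4 1
After step 6: ants at (1,3),(3,3)
  0 0 0 0
  0 0 0 1
  0 0 0 0
  0 0 3 2

0 0 0 0
0 0 0 1
0 0 0 0
0 0 3 2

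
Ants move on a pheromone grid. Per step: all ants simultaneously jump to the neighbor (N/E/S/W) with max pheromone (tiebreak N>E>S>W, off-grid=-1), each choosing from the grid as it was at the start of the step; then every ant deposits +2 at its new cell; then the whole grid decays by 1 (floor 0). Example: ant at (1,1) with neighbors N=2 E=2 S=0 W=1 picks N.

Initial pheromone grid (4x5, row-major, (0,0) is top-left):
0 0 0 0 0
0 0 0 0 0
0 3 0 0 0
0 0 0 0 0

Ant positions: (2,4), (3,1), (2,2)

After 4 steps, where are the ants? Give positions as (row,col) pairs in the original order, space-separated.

Step 1: ant0:(2,4)->N->(1,4) | ant1:(3,1)->N->(2,1) | ant2:(2,2)->W->(2,1)
  grid max=6 at (2,1)
Step 2: ant0:(1,4)->N->(0,4) | ant1:(2,1)->N->(1,1) | ant2:(2,1)->N->(1,1)
  grid max=5 at (2,1)
Step 3: ant0:(0,4)->S->(1,4) | ant1:(1,1)->S->(2,1) | ant2:(1,1)->S->(2,1)
  grid max=8 at (2,1)
Step 4: ant0:(1,4)->N->(0,4) | ant1:(2,1)->N->(1,1) | ant2:(2,1)->N->(1,1)
  grid max=7 at (2,1)

(0,4) (1,1) (1,1)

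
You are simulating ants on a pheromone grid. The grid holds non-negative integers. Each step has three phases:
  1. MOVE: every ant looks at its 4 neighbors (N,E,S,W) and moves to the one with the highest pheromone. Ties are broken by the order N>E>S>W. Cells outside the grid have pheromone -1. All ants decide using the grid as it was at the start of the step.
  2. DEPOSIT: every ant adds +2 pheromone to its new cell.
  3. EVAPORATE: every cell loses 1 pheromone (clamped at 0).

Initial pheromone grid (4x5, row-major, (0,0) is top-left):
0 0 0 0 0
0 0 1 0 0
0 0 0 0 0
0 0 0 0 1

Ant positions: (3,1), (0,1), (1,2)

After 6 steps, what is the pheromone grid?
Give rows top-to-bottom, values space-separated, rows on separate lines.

After step 1: ants at (2,1),(0,2),(0,2)
  0 0 3 0 0
  0 0 0 0 0
  0 1 0 0 0
  0 0 0 0 0
After step 2: ants at (1,1),(0,3),(0,3)
  0 0 2 3 0
  0 1 0 0 0
  0 0 0 0 0
  0 0 0 0 0
After step 3: ants at (0,1),(0,2),(0,2)
  0 1 5 2 0
  0 0 0 0 0
  0 0 0 0 0
  0 0 0 0 0
After step 4: ants at (0,2),(0,3),(0,3)
  0 0 6 5 0
  0 0 0 0 0
  0 0 0 0 0
  0 0 0 0 0
After step 5: ants at (0,3),(0,2),(0,2)
  0 0 9 6 0
  0 0 0 0 0
  0 0 0 0 0
  0 0 0 0 0
After step 6: ants at (0,2),(0,3),(0,3)
  0 0 10 9 0
  0 0 0 0 0
  0 0 0 0 0
  0 0 0 0 0

0 0 10 9 0
0 0 0 0 0
0 0 0 0 0
0 0 0 0 0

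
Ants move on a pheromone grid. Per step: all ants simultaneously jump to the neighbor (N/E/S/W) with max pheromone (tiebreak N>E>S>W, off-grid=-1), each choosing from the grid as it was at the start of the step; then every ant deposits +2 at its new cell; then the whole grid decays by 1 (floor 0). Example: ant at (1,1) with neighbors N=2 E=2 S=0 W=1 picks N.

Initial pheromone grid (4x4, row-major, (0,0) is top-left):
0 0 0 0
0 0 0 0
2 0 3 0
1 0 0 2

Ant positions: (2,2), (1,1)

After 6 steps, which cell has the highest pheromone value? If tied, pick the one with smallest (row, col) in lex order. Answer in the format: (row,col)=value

Step 1: ant0:(2,2)->N->(1,2) | ant1:(1,1)->N->(0,1)
  grid max=2 at (2,2)
Step 2: ant0:(1,2)->S->(2,2) | ant1:(0,1)->E->(0,2)
  grid max=3 at (2,2)
Step 3: ant0:(2,2)->N->(1,2) | ant1:(0,2)->E->(0,3)
  grid max=2 at (2,2)
Step 4: ant0:(1,2)->S->(2,2) | ant1:(0,3)->S->(1,3)
  grid max=3 at (2,2)
Step 5: ant0:(2,2)->N->(1,2) | ant1:(1,3)->N->(0,3)
  grid max=2 at (2,2)
Step 6: ant0:(1,2)->S->(2,2) | ant1:(0,3)->S->(1,3)
  grid max=3 at (2,2)
Final grid:
  0 0 0 0
  0 0 0 1
  0 0 3 0
  0 0 0 0
Max pheromone 3 at (2,2)

Answer: (2,2)=3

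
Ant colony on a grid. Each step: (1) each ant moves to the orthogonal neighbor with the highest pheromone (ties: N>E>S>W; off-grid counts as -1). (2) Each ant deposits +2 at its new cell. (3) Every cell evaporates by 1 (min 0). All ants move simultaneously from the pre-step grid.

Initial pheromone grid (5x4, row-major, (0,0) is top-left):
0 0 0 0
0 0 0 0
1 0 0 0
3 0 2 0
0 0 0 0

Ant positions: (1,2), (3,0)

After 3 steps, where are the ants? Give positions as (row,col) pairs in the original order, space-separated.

Step 1: ant0:(1,2)->N->(0,2) | ant1:(3,0)->N->(2,0)
  grid max=2 at (2,0)
Step 2: ant0:(0,2)->E->(0,3) | ant1:(2,0)->S->(3,0)
  grid max=3 at (3,0)
Step 3: ant0:(0,3)->S->(1,3) | ant1:(3,0)->N->(2,0)
  grid max=2 at (2,0)

(1,3) (2,0)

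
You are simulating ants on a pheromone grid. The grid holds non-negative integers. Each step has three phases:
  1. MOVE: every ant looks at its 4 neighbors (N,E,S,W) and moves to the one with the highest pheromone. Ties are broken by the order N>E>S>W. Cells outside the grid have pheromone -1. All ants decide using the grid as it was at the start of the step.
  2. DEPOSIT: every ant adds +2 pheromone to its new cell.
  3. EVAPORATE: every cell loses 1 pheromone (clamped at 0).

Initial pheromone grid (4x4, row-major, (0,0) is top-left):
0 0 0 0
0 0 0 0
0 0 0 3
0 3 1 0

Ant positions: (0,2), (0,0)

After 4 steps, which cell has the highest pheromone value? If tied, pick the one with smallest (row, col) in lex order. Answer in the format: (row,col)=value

Answer: (1,3)=3

Derivation:
Step 1: ant0:(0,2)->E->(0,3) | ant1:(0,0)->E->(0,1)
  grid max=2 at (2,3)
Step 2: ant0:(0,3)->S->(1,3) | ant1:(0,1)->E->(0,2)
  grid max=1 at (0,2)
Step 3: ant0:(1,3)->S->(2,3) | ant1:(0,2)->E->(0,3)
  grid max=2 at (2,3)
Step 4: ant0:(2,3)->N->(1,3) | ant1:(0,3)->S->(1,3)
  grid max=3 at (1,3)
Final grid:
  0 0 0 0
  0 0 0 3
  0 0 0 1
  0 0 0 0
Max pheromone 3 at (1,3)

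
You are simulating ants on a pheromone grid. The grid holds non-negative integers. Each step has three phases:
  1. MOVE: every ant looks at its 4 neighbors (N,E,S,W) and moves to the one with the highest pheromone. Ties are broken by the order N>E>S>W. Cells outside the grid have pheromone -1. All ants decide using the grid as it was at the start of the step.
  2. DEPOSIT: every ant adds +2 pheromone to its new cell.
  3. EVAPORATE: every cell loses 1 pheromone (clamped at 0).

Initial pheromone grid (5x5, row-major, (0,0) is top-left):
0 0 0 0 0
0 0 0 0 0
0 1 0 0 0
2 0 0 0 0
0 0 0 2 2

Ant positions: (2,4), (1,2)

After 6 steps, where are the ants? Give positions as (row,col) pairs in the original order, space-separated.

Step 1: ant0:(2,4)->N->(1,4) | ant1:(1,2)->N->(0,2)
  grid max=1 at (0,2)
Step 2: ant0:(1,4)->N->(0,4) | ant1:(0,2)->E->(0,3)
  grid max=1 at (0,3)
Step 3: ant0:(0,4)->W->(0,3) | ant1:(0,3)->E->(0,4)
  grid max=2 at (0,3)
Step 4: ant0:(0,3)->E->(0,4) | ant1:(0,4)->W->(0,3)
  grid max=3 at (0,3)
Step 5: ant0:(0,4)->W->(0,3) | ant1:(0,3)->E->(0,4)
  grid max=4 at (0,3)
Step 6: ant0:(0,3)->E->(0,4) | ant1:(0,4)->W->(0,3)
  grid max=5 at (0,3)

(0,4) (0,3)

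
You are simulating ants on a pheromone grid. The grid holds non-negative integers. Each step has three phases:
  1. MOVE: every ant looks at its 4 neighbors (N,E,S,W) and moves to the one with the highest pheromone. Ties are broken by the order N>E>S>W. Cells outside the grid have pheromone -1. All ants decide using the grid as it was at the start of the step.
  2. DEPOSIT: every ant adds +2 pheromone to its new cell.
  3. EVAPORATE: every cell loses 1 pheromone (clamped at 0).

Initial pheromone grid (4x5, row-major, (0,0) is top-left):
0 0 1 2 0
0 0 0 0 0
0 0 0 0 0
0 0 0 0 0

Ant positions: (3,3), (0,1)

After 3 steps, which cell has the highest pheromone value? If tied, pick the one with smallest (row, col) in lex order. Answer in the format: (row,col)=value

Answer: (0,3)=3

Derivation:
Step 1: ant0:(3,3)->N->(2,3) | ant1:(0,1)->E->(0,2)
  grid max=2 at (0,2)
Step 2: ant0:(2,3)->N->(1,3) | ant1:(0,2)->E->(0,3)
  grid max=2 at (0,3)
Step 3: ant0:(1,3)->N->(0,3) | ant1:(0,3)->S->(1,3)
  grid max=3 at (0,3)
Final grid:
  0 0 0 3 0
  0 0 0 2 0
  0 0 0 0 0
  0 0 0 0 0
Max pheromone 3 at (0,3)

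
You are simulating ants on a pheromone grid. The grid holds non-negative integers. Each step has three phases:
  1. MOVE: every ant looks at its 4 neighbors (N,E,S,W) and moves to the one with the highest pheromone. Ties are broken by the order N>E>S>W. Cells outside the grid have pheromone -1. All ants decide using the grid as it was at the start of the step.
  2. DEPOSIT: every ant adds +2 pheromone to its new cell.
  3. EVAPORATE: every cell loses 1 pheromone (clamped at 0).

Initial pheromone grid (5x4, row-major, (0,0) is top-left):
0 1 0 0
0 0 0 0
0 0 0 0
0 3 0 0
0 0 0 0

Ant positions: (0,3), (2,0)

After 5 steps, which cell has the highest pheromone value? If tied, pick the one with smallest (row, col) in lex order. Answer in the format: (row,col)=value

Answer: (0,2)=2

Derivation:
Step 1: ant0:(0,3)->S->(1,3) | ant1:(2,0)->N->(1,0)
  grid max=2 at (3,1)
Step 2: ant0:(1,3)->N->(0,3) | ant1:(1,0)->N->(0,0)
  grid max=1 at (0,0)
Step 3: ant0:(0,3)->S->(1,3) | ant1:(0,0)->E->(0,1)
  grid max=1 at (0,1)
Step 4: ant0:(1,3)->N->(0,3) | ant1:(0,1)->E->(0,2)
  grid max=1 at (0,2)
Step 5: ant0:(0,3)->W->(0,2) | ant1:(0,2)->E->(0,3)
  grid max=2 at (0,2)
Final grid:
  0 0 2 2
  0 0 0 0
  0 0 0 0
  0 0 0 0
  0 0 0 0
Max pheromone 2 at (0,2)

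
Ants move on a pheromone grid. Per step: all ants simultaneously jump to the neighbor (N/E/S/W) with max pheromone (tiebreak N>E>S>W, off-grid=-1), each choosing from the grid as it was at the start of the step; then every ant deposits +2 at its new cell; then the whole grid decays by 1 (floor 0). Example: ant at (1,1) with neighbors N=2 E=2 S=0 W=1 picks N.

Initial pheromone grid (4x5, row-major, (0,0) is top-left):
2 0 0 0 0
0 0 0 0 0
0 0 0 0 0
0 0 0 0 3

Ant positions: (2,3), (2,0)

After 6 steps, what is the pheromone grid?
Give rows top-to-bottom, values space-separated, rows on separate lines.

After step 1: ants at (1,3),(1,0)
  1 0 0 0 0
  1 0 0 1 0
  0 0 0 0 0
  0 0 0 0 2
After step 2: ants at (0,3),(0,0)
  2 0 0 1 0
  0 0 0 0 0
  0 0 0 0 0
  0 0 0 0 1
After step 3: ants at (0,4),(0,1)
  1 1 0 0 1
  0 0 0 0 0
  0 0 0 0 0
  0 0 0 0 0
After step 4: ants at (1,4),(0,0)
  2 0 0 0 0
  0 0 0 0 1
  0 0 0 0 0
  0 0 0 0 0
After step 5: ants at (0,4),(0,1)
  1 1 0 0 1
  0 0 0 0 0
  0 0 0 0 0
  0 0 0 0 0
After step 6: ants at (1,4),(0,0)
  2 0 0 0 0
  0 0 0 0 1
  0 0 0 0 0
  0 0 0 0 0

2 0 0 0 0
0 0 0 0 1
0 0 0 0 0
0 0 0 0 0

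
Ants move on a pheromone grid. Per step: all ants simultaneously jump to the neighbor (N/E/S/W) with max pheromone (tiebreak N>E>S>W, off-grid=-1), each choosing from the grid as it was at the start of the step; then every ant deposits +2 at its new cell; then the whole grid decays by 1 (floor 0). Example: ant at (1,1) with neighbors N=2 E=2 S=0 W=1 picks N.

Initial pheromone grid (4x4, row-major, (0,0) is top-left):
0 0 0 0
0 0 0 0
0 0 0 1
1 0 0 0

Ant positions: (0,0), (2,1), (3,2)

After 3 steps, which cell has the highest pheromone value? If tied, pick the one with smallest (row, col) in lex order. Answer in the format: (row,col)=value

Step 1: ant0:(0,0)->E->(0,1) | ant1:(2,1)->N->(1,1) | ant2:(3,2)->N->(2,2)
  grid max=1 at (0,1)
Step 2: ant0:(0,1)->S->(1,1) | ant1:(1,1)->N->(0,1) | ant2:(2,2)->N->(1,2)
  grid max=2 at (0,1)
Step 3: ant0:(1,1)->N->(0,1) | ant1:(0,1)->S->(1,1) | ant2:(1,2)->W->(1,1)
  grid max=5 at (1,1)
Final grid:
  0 3 0 0
  0 5 0 0
  0 0 0 0
  0 0 0 0
Max pheromone 5 at (1,1)

Answer: (1,1)=5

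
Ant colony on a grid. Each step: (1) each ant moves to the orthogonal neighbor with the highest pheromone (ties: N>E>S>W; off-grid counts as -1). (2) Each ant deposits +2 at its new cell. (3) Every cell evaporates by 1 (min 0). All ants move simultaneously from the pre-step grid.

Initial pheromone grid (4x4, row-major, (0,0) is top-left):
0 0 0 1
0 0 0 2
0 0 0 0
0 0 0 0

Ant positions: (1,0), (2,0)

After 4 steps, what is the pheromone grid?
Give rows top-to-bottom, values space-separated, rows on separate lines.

After step 1: ants at (0,0),(1,0)
  1 0 0 0
  1 0 0 1
  0 0 0 0
  0 0 0 0
After step 2: ants at (1,0),(0,0)
  2 0 0 0
  2 0 0 0
  0 0 0 0
  0 0 0 0
After step 3: ants at (0,0),(1,0)
  3 0 0 0
  3 0 0 0
  0 0 0 0
  0 0 0 0
After step 4: ants at (1,0),(0,0)
  4 0 0 0
  4 0 0 0
  0 0 0 0
  0 0 0 0

4 0 0 0
4 0 0 0
0 0 0 0
0 0 0 0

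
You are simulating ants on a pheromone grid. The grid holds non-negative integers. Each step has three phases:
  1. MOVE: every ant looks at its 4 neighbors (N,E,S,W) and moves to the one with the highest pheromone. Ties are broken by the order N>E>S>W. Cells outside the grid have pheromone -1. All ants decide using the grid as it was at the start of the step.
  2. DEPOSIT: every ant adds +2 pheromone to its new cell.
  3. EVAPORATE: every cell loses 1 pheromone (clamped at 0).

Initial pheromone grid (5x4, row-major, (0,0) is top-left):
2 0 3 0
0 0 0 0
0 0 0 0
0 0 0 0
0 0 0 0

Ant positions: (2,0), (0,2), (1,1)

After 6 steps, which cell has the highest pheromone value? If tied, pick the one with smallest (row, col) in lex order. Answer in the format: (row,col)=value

Answer: (0,2)=13

Derivation:
Step 1: ant0:(2,0)->N->(1,0) | ant1:(0,2)->E->(0,3) | ant2:(1,1)->N->(0,1)
  grid max=2 at (0,2)
Step 2: ant0:(1,0)->N->(0,0) | ant1:(0,3)->W->(0,2) | ant2:(0,1)->E->(0,2)
  grid max=5 at (0,2)
Step 3: ant0:(0,0)->E->(0,1) | ant1:(0,2)->E->(0,3) | ant2:(0,2)->E->(0,3)
  grid max=4 at (0,2)
Step 4: ant0:(0,1)->E->(0,2) | ant1:(0,3)->W->(0,2) | ant2:(0,3)->W->(0,2)
  grid max=9 at (0,2)
Step 5: ant0:(0,2)->E->(0,3) | ant1:(0,2)->E->(0,3) | ant2:(0,2)->E->(0,3)
  grid max=8 at (0,2)
Step 6: ant0:(0,3)->W->(0,2) | ant1:(0,3)->W->(0,2) | ant2:(0,3)->W->(0,2)
  grid max=13 at (0,2)
Final grid:
  0 0 13 6
  0 0 0 0
  0 0 0 0
  0 0 0 0
  0 0 0 0
Max pheromone 13 at (0,2)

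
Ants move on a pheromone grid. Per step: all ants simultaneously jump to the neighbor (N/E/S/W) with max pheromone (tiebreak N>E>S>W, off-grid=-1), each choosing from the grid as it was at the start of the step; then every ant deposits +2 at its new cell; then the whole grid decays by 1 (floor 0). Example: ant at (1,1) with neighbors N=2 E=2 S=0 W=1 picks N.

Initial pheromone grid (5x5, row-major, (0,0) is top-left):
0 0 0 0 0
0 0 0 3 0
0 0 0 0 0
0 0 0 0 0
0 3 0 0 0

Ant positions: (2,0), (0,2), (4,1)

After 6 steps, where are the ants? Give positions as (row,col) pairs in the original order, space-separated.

Step 1: ant0:(2,0)->N->(1,0) | ant1:(0,2)->E->(0,3) | ant2:(4,1)->N->(3,1)
  grid max=2 at (1,3)
Step 2: ant0:(1,0)->N->(0,0) | ant1:(0,3)->S->(1,3) | ant2:(3,1)->S->(4,1)
  grid max=3 at (1,3)
Step 3: ant0:(0,0)->E->(0,1) | ant1:(1,3)->N->(0,3) | ant2:(4,1)->N->(3,1)
  grid max=2 at (1,3)
Step 4: ant0:(0,1)->E->(0,2) | ant1:(0,3)->S->(1,3) | ant2:(3,1)->S->(4,1)
  grid max=3 at (1,3)
Step 5: ant0:(0,2)->E->(0,3) | ant1:(1,3)->N->(0,3) | ant2:(4,1)->N->(3,1)
  grid max=3 at (0,3)
Step 6: ant0:(0,3)->S->(1,3) | ant1:(0,3)->S->(1,3) | ant2:(3,1)->S->(4,1)
  grid max=5 at (1,3)

(1,3) (1,3) (4,1)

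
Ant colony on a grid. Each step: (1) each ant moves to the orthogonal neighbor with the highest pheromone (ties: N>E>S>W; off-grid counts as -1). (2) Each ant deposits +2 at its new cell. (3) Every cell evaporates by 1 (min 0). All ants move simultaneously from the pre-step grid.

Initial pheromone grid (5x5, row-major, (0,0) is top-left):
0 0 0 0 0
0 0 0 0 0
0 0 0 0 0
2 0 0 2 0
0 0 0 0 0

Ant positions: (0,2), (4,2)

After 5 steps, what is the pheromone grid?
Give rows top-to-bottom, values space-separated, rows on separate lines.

After step 1: ants at (0,3),(3,2)
  0 0 0 1 0
  0 0 0 0 0
  0 0 0 0 0
  1 0 1 1 0
  0 0 0 0 0
After step 2: ants at (0,4),(3,3)
  0 0 0 0 1
  0 0 0 0 0
  0 0 0 0 0
  0 0 0 2 0
  0 0 0 0 0
After step 3: ants at (1,4),(2,3)
  0 0 0 0 0
  0 0 0 0 1
  0 0 0 1 0
  0 0 0 1 0
  0 0 0 0 0
After step 4: ants at (0,4),(3,3)
  0 0 0 0 1
  0 0 0 0 0
  0 0 0 0 0
  0 0 0 2 0
  0 0 0 0 0
After step 5: ants at (1,4),(2,3)
  0 0 0 0 0
  0 0 0 0 1
  0 0 0 1 0
  0 0 0 1 0
  0 0 0 0 0

0 0 0 0 0
0 0 0 0 1
0 0 0 1 0
0 0 0 1 0
0 0 0 0 0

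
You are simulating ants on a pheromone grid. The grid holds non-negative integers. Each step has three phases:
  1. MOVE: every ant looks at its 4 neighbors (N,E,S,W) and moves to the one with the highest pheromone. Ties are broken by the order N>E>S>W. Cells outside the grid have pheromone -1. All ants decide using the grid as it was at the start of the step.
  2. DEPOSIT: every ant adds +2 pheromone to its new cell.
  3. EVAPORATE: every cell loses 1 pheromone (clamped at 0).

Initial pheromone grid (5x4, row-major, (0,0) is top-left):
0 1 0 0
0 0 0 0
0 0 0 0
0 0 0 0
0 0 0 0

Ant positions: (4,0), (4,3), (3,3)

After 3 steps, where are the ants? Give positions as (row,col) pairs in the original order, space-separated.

Step 1: ant0:(4,0)->N->(3,0) | ant1:(4,3)->N->(3,3) | ant2:(3,3)->N->(2,3)
  grid max=1 at (2,3)
Step 2: ant0:(3,0)->N->(2,0) | ant1:(3,3)->N->(2,3) | ant2:(2,3)->S->(3,3)
  grid max=2 at (2,3)
Step 3: ant0:(2,0)->N->(1,0) | ant1:(2,3)->S->(3,3) | ant2:(3,3)->N->(2,3)
  grid max=3 at (2,3)

(1,0) (3,3) (2,3)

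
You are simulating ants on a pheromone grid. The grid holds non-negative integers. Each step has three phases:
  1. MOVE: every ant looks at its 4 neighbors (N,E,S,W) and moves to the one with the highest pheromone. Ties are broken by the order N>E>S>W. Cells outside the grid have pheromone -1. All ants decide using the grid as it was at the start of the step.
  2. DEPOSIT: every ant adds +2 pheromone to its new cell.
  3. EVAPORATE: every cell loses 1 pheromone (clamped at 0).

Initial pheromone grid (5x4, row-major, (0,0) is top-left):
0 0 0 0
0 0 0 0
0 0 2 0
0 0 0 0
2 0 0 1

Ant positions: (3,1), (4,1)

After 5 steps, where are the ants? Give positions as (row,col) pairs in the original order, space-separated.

Step 1: ant0:(3,1)->N->(2,1) | ant1:(4,1)->W->(4,0)
  grid max=3 at (4,0)
Step 2: ant0:(2,1)->E->(2,2) | ant1:(4,0)->N->(3,0)
  grid max=2 at (2,2)
Step 3: ant0:(2,2)->N->(1,2) | ant1:(3,0)->S->(4,0)
  grid max=3 at (4,0)
Step 4: ant0:(1,2)->S->(2,2) | ant1:(4,0)->N->(3,0)
  grid max=2 at (2,2)
Step 5: ant0:(2,2)->N->(1,2) | ant1:(3,0)->S->(4,0)
  grid max=3 at (4,0)

(1,2) (4,0)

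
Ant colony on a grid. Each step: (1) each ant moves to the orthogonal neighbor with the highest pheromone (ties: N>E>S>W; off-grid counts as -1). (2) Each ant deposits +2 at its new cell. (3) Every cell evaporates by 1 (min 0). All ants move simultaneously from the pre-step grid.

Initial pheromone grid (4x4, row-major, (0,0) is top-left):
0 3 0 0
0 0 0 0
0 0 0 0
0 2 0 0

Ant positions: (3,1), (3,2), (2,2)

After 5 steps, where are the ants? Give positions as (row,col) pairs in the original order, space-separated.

Step 1: ant0:(3,1)->N->(2,1) | ant1:(3,2)->W->(3,1) | ant2:(2,2)->N->(1,2)
  grid max=3 at (3,1)
Step 2: ant0:(2,1)->S->(3,1) | ant1:(3,1)->N->(2,1) | ant2:(1,2)->N->(0,2)
  grid max=4 at (3,1)
Step 3: ant0:(3,1)->N->(2,1) | ant1:(2,1)->S->(3,1) | ant2:(0,2)->W->(0,1)
  grid max=5 at (3,1)
Step 4: ant0:(2,1)->S->(3,1) | ant1:(3,1)->N->(2,1) | ant2:(0,1)->E->(0,2)
  grid max=6 at (3,1)
Step 5: ant0:(3,1)->N->(2,1) | ant1:(2,1)->S->(3,1) | ant2:(0,2)->W->(0,1)
  grid max=7 at (3,1)

(2,1) (3,1) (0,1)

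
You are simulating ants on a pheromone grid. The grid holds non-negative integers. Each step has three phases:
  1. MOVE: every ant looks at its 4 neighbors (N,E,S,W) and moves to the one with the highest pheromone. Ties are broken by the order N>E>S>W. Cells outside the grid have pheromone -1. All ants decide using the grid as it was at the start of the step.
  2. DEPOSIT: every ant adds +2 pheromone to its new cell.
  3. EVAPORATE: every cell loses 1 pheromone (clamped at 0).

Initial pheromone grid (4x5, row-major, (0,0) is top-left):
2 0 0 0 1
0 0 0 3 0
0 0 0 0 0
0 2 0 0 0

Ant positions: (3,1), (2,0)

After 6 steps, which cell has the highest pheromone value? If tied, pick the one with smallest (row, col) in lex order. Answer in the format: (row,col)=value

Answer: (0,0)=2

Derivation:
Step 1: ant0:(3,1)->N->(2,1) | ant1:(2,0)->N->(1,0)
  grid max=2 at (1,3)
Step 2: ant0:(2,1)->S->(3,1) | ant1:(1,0)->N->(0,0)
  grid max=2 at (0,0)
Step 3: ant0:(3,1)->N->(2,1) | ant1:(0,0)->E->(0,1)
  grid max=1 at (0,0)
Step 4: ant0:(2,1)->S->(3,1) | ant1:(0,1)->W->(0,0)
  grid max=2 at (0,0)
Step 5: ant0:(3,1)->N->(2,1) | ant1:(0,0)->E->(0,1)
  grid max=1 at (0,0)
Step 6: ant0:(2,1)->S->(3,1) | ant1:(0,1)->W->(0,0)
  grid max=2 at (0,0)
Final grid:
  2 0 0 0 0
  0 0 0 0 0
  0 0 0 0 0
  0 2 0 0 0
Max pheromone 2 at (0,0)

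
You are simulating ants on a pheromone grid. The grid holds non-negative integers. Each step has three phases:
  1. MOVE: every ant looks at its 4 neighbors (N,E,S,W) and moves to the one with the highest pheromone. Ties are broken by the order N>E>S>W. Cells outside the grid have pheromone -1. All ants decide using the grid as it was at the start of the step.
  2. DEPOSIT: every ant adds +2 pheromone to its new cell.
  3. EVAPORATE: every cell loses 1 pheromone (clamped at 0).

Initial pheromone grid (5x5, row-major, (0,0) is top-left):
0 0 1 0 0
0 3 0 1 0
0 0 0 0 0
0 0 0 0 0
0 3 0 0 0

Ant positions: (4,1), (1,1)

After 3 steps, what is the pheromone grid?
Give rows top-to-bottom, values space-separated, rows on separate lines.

After step 1: ants at (3,1),(0,1)
  0 1 0 0 0
  0 2 0 0 0
  0 0 0 0 0
  0 1 0 0 0
  0 2 0 0 0
After step 2: ants at (4,1),(1,1)
  0 0 0 0 0
  0 3 0 0 0
  0 0 0 0 0
  0 0 0 0 0
  0 3 0 0 0
After step 3: ants at (3,1),(0,1)
  0 1 0 0 0
  0 2 0 0 0
  0 0 0 0 0
  0 1 0 0 0
  0 2 0 0 0

0 1 0 0 0
0 2 0 0 0
0 0 0 0 0
0 1 0 0 0
0 2 0 0 0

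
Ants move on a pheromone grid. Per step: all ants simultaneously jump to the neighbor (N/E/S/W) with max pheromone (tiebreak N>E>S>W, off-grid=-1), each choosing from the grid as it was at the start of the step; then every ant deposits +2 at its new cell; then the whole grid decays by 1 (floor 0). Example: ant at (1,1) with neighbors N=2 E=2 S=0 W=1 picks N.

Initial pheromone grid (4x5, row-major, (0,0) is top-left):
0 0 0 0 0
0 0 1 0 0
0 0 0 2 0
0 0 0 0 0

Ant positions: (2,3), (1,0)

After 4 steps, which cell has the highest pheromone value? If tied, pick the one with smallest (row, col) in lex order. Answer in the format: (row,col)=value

Answer: (2,3)=2

Derivation:
Step 1: ant0:(2,3)->N->(1,3) | ant1:(1,0)->N->(0,0)
  grid max=1 at (0,0)
Step 2: ant0:(1,3)->S->(2,3) | ant1:(0,0)->E->(0,1)
  grid max=2 at (2,3)
Step 3: ant0:(2,3)->N->(1,3) | ant1:(0,1)->E->(0,2)
  grid max=1 at (0,2)
Step 4: ant0:(1,3)->S->(2,3) | ant1:(0,2)->E->(0,3)
  grid max=2 at (2,3)
Final grid:
  0 0 0 1 0
  0 0 0 0 0
  0 0 0 2 0
  0 0 0 0 0
Max pheromone 2 at (2,3)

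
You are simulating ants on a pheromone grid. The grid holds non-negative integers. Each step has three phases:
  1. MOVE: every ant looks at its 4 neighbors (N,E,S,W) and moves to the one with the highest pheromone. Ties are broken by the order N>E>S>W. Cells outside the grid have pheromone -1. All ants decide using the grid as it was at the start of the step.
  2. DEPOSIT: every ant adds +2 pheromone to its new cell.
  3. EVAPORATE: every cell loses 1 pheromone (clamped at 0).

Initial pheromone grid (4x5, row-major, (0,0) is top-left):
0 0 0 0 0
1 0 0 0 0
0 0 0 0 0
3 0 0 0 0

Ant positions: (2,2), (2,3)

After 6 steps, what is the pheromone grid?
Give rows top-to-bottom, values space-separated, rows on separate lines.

After step 1: ants at (1,2),(1,3)
  0 0 0 0 0
  0 0 1 1 0
  0 0 0 0 0
  2 0 0 0 0
After step 2: ants at (1,3),(1,2)
  0 0 0 0 0
  0 0 2 2 0
  0 0 0 0 0
  1 0 0 0 0
After step 3: ants at (1,2),(1,3)
  0 0 0 0 0
  0 0 3 3 0
  0 0 0 0 0
  0 0 0 0 0
After step 4: ants at (1,3),(1,2)
  0 0 0 0 0
  0 0 4 4 0
  0 0 0 0 0
  0 0 0 0 0
After step 5: ants at (1,2),(1,3)
  0 0 0 0 0
  0 0 5 5 0
  0 0 0 0 0
  0 0 0 0 0
After step 6: ants at (1,3),(1,2)
  0 0 0 0 0
  0 0 6 6 0
  0 0 0 0 0
  0 0 0 0 0

0 0 0 0 0
0 0 6 6 0
0 0 0 0 0
0 0 0 0 0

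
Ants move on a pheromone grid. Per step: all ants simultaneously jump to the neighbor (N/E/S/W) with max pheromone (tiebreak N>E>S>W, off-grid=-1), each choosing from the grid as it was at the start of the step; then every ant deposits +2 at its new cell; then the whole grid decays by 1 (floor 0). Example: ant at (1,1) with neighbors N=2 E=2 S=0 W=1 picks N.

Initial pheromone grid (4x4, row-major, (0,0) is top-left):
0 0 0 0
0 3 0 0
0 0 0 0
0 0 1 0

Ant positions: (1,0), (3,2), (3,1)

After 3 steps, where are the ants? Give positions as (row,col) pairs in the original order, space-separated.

Step 1: ant0:(1,0)->E->(1,1) | ant1:(3,2)->N->(2,2) | ant2:(3,1)->E->(3,2)
  grid max=4 at (1,1)
Step 2: ant0:(1,1)->N->(0,1) | ant1:(2,2)->S->(3,2) | ant2:(3,2)->N->(2,2)
  grid max=3 at (1,1)
Step 3: ant0:(0,1)->S->(1,1) | ant1:(3,2)->N->(2,2) | ant2:(2,2)->S->(3,2)
  grid max=4 at (1,1)

(1,1) (2,2) (3,2)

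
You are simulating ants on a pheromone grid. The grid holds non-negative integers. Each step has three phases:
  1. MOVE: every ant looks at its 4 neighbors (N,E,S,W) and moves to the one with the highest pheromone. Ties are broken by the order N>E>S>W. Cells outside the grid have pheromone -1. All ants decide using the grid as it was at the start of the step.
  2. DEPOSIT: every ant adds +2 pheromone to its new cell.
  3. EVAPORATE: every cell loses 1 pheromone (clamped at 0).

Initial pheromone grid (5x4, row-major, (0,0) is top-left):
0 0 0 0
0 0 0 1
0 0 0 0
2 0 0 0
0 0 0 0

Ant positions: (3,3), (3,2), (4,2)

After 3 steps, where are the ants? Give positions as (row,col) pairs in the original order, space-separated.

Step 1: ant0:(3,3)->N->(2,3) | ant1:(3,2)->N->(2,2) | ant2:(4,2)->N->(3,2)
  grid max=1 at (2,2)
Step 2: ant0:(2,3)->W->(2,2) | ant1:(2,2)->E->(2,3) | ant2:(3,2)->N->(2,2)
  grid max=4 at (2,2)
Step 3: ant0:(2,2)->E->(2,3) | ant1:(2,3)->W->(2,2) | ant2:(2,2)->E->(2,3)
  grid max=5 at (2,2)

(2,3) (2,2) (2,3)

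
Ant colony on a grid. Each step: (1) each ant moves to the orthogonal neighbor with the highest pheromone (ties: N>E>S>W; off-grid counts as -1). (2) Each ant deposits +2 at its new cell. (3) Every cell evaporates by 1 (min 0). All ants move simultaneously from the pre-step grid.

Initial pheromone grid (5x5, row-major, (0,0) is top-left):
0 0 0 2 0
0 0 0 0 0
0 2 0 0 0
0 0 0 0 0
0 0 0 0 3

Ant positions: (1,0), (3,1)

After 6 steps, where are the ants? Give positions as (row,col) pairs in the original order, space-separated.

Step 1: ant0:(1,0)->N->(0,0) | ant1:(3,1)->N->(2,1)
  grid max=3 at (2,1)
Step 2: ant0:(0,0)->E->(0,1) | ant1:(2,1)->N->(1,1)
  grid max=2 at (2,1)
Step 3: ant0:(0,1)->S->(1,1) | ant1:(1,1)->S->(2,1)
  grid max=3 at (2,1)
Step 4: ant0:(1,1)->S->(2,1) | ant1:(2,1)->N->(1,1)
  grid max=4 at (2,1)
Step 5: ant0:(2,1)->N->(1,1) | ant1:(1,1)->S->(2,1)
  grid max=5 at (2,1)
Step 6: ant0:(1,1)->S->(2,1) | ant1:(2,1)->N->(1,1)
  grid max=6 at (2,1)

(2,1) (1,1)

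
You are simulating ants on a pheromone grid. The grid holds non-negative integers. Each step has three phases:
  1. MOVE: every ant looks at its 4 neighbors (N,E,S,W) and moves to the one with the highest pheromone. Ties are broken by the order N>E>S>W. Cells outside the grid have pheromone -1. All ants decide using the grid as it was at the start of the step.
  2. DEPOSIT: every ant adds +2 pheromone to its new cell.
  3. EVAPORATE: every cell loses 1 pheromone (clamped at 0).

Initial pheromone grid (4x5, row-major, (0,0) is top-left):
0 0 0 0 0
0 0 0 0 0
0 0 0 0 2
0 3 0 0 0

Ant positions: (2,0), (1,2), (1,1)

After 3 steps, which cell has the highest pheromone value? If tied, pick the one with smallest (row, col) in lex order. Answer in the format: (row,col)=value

Answer: (0,1)=5

Derivation:
Step 1: ant0:(2,0)->N->(1,0) | ant1:(1,2)->N->(0,2) | ant2:(1,1)->N->(0,1)
  grid max=2 at (3,1)
Step 2: ant0:(1,0)->N->(0,0) | ant1:(0,2)->W->(0,1) | ant2:(0,1)->E->(0,2)
  grid max=2 at (0,1)
Step 3: ant0:(0,0)->E->(0,1) | ant1:(0,1)->E->(0,2) | ant2:(0,2)->W->(0,1)
  grid max=5 at (0,1)
Final grid:
  0 5 3 0 0
  0 0 0 0 0
  0 0 0 0 0
  0 0 0 0 0
Max pheromone 5 at (0,1)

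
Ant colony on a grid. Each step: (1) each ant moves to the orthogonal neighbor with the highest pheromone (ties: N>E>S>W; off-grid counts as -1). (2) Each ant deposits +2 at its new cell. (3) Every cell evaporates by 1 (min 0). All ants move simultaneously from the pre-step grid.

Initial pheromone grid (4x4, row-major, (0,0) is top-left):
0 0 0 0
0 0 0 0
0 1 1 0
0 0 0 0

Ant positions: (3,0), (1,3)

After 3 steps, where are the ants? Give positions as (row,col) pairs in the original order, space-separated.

Step 1: ant0:(3,0)->N->(2,0) | ant1:(1,3)->N->(0,3)
  grid max=1 at (0,3)
Step 2: ant0:(2,0)->N->(1,0) | ant1:(0,3)->S->(1,3)
  grid max=1 at (1,0)
Step 3: ant0:(1,0)->N->(0,0) | ant1:(1,3)->N->(0,3)
  grid max=1 at (0,0)

(0,0) (0,3)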